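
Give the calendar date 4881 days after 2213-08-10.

2226-12-21

Count 4881 days after August 10, 2213:
From August 10, 2213 to August 10, 2226: 13 years, of which 3 contain a Feb 29 — 10×365 + 3×366 = 4748 days.
August 2226: 31 − 10 = 21 days remain.
Then September (30), October (31), November (30): 30 + 31 + 30 = 91 days.
December 1–21, 2226: 21 days.
Residual: 133 days.
Total: 4881 days.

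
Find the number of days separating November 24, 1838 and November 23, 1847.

From November 24, 1838 to November 24, 1846: 8 years, of which 2 contain a Feb 29 — 6×365 + 2×366 = 2922 days.
November 1846: 30 − 24 = 6 days remain.
Then 11 full months totalling 335 days.
November 1–23, 1847: 23 days.
Residual: 364 days.
Total: 3286 days.

3286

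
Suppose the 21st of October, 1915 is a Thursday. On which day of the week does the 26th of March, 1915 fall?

Count forward from the earlier date (March 26, 1915) to the later (October 21, 1915):
March 1915: 31 − 26 = 5 days remain.
Then April (30), May (31), June (30), July (31), August (31), September (30): 30 + 31 + 30 + 31 + 31 + 30 = 183 days.
October 1–21, 1915: 21 days.
Total: 5 + 183 + 21 = 209 days.
209 mod 7 = 6, so 6 days before Thursday is Friday.

Friday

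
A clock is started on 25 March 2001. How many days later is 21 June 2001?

88

March 2001: 31 − 25 = 6 days remain.
Then April (30), May (31): 30 + 31 = 61 days.
June 1–21, 2001: 21 days.
Total: 6 + 61 + 21 = 88 days.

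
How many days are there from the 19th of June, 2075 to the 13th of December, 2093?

6752

Day-of-year of June 19, 2075: 170.
Day-of-year of December 13, 2093: 347.
2075 has 365 days, so 365 − 170 = 195 days remain in 2075.
Full years 2076–2092: 12 common + 5 leap = 12×365 + 5×366 = 6210 days.
Total: 195 + 6210 + 347 = 6752 days.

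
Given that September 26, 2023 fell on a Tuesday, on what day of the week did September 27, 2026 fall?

Sunday

September 26, 2023 → September 26, 2024: 366 days (2024 is a leap year).
September 26, 2024 → September 26, 2025: 365 days.
September 26, 2025 → September 26, 2026: 365 days.
Within September 2026: 27 − 26 = 1 day.
Total: 1097 days.
1097 mod 7 = 5, so 5 days after Tuesday is Sunday.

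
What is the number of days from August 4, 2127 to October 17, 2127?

August 2127: 31 − 4 = 27 days remain.
Then September (30): 30 days.
October 1–17, 2127: 17 days.
Total: 27 + 30 + 17 = 74 days.

74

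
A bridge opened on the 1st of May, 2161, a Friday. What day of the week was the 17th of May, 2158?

Count forward from the earlier date (May 17, 2158) to the later (May 1, 2161):
May 17, 2158 → May 17, 2159: 365 days.
May 17, 2159 → May 17, 2160: 366 days (2160 is a leap year).
May 2160: 31 − 17 = 14 days remain.
Then 11 full months totalling 334 days.
May 1, 2161: 1 day.
Residual: 349 days.
Total: 1080 days.
1080 mod 7 = 2, so 2 days before Friday is Wednesday.

Wednesday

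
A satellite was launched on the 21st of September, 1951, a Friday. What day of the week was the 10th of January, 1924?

Thursday

Count forward from the earlier date (January 10, 1924) to the later (September 21, 1951):
From January 10, 1924 to January 10, 1951: 27 years, of which 7 contain a Feb 29 — 20×365 + 7×366 = 9862 days.
January 1951: 31 − 10 = 21 days remain.
Then February 1951 (28), March (31), April (30), May (31), June (30), July (31), August (31): 28 + 31 + 30 + 31 + 30 + 31 + 31 = 212 days.
September 1–21, 1951: 21 days.
Residual: 254 days.
Total: 10116 days.
10116 mod 7 = 1, so 1 day before Friday is Thursday.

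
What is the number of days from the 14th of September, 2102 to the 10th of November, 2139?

13571

Day-of-year of September 14, 2102: 257.
Day-of-year of November 10, 2139: 314.
2102 has 365 days, so 365 − 257 = 108 days remain in 2102.
Full years 2103–2138: 27 common + 9 leap = 27×365 + 9×366 = 13149 days.
Total: 108 + 13149 + 314 = 13571 days.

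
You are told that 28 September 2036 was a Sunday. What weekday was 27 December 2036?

September 2036: 30 − 28 = 2 days remain.
Then October (31), November (30): 31 + 30 = 61 days.
December 1–27, 2036: 27 days.
Total: 2 + 61 + 27 = 90 days.
90 mod 7 = 6, so 6 days after Sunday is Saturday.

Saturday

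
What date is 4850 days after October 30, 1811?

February 8, 1825

Count 4850 days after October 30, 1811:
Day-of-year of October 30, 1811: 303.
Day-of-year of February 8, 1825: 39.
1811 has 365 days, so 365 − 303 = 62 days remain in 1811.
Full years 1812–1824: 9 common + 4 leap = 9×365 + 4×366 = 4749 days.
Total: 62 + 4749 + 39 = 4850 days.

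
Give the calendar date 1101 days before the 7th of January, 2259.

the 2nd of January, 2256

Count 1101 days before January 7, 2259:
Day-of-year of January 2, 2256: 2.
Day-of-year of January 7, 2259: 7.
2256 has 366 days, so 366 − 2 = 364 days remain in 2256.
Full years: 2257: 365; 2258: 365. Sum = 730.
Total: 364 + 730 + 7 = 1101 days.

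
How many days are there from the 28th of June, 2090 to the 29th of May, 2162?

26267

Day-of-year of June 28, 2090: 179.
Day-of-year of May 29, 2162: 149.
2090 has 365 days, so 365 − 179 = 186 days remain in 2090.
Full years 2091–2161: 54 common + 17 leap = 54×365 + 17×366 = 25932 days.
Total: 186 + 25932 + 149 = 26267 days.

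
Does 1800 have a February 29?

No

1800 is not a leap year (divisible by 100 but not 400).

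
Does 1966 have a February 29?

No

1966 is not a leap year.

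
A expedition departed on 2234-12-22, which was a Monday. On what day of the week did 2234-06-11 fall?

Count forward from the earlier date (June 11, 2234) to the later (December 22, 2234):
June 2234: 30 − 11 = 19 days remain.
Then July (31), August (31), September (30), October (31), November (30): 31 + 31 + 30 + 31 + 30 = 153 days.
December 1–22, 2234: 22 days.
Total: 19 + 153 + 22 = 194 days.
194 mod 7 = 5, so 5 days before Monday is Wednesday.

Wednesday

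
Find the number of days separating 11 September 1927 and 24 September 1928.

379

Day-of-year of September 11, 1927: 254.
Day-of-year of September 24, 1928: 268.
1927 has 365 days, so 365 − 254 = 111 days remain in 1927.
Total: 111 + 268 = 379 days.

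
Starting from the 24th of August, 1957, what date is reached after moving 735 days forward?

the 29th of August, 1959

Count 735 days after August 24, 1957:
August 24, 1957 → August 24, 1958: 365 days.
August 24, 1958 → August 24, 1959: 365 days.
Within August 1959: 29 − 24 = 5 days.
Total: 735 days.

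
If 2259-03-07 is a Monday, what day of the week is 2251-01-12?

Count forward from the earlier date (January 12, 2251) to the later (March 7, 2259):
Day-of-year of January 12, 2251: 12.
Day-of-year of March 7, 2259: 66.
2251 has 365 days, so 365 − 12 = 353 days remain in 2251.
Full years 2252–2258: 5 common + 2 leap = 5×365 + 2×366 = 2557 days.
Total: 353 + 2557 + 66 = 2976 days.
2976 mod 7 = 1, so 1 day before Monday is Sunday.

Sunday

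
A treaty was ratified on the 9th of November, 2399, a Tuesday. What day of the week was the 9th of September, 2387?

Count forward from the earlier date (September 9, 2387) to the later (November 9, 2399):
From September 9, 2387 to September 9, 2399: 12 years, of which 3 contain a Feb 29 — 9×365 + 3×366 = 4383 days.
September 2399: 30 − 9 = 21 days remain.
Then October (31): 31 days.
November 1–9, 2399: 9 days.
Residual: 61 days.
Total: 4444 days.
4444 mod 7 = 6, so 6 days before Tuesday is Wednesday.

Wednesday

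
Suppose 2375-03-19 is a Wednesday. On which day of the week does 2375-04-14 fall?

Monday

March 2375: 31 − 19 = 12 days remain.
April 1–14, 2375: 14 days.
Total: 12 + 14 = 26 days.
26 mod 7 = 5, so 5 days after Wednesday is Monday.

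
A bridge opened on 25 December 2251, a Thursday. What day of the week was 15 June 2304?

From December 25, 2251 to December 25, 2303: 52 years, of which 12 contain a Feb 29 — 40×365 + 12×366 = 18992 days.
(2300 is not a leap year (divisible by 100 but not 400).)
December 2303: 31 − 25 = 6 days remain.
Then January (31), February 2304 (29), March (31), April (30), May (31): 31 + 29 + 31 + 30 + 31 = 152 days.
June 1–15, 2304: 15 days.
Residual: 173 days.
Total: 19165 days.
19165 mod 7 = 6, so 6 days after Thursday is Wednesday.

Wednesday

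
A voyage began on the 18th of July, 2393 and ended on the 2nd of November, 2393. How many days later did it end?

July 2393: 31 − 18 = 13 days remain.
Then August (31), September (30), October (31): 31 + 30 + 31 = 92 days.
November 1–2, 2393: 2 days.
Total: 13 + 92 + 2 = 107 days.

107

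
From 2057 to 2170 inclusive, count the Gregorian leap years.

Years divisible by 4: 2060, 2064, …, 2168 — 28 in all.
Of these, 2100 is divisible by 100 but not 400, so not leap.
Leap years: 28 − 1 = 27.

27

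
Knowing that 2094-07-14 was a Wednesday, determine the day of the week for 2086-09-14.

Count forward from the earlier date (September 14, 2086) to the later (July 14, 2094):
Day-of-year of September 14, 2086: 257.
Day-of-year of July 14, 2094: 195.
2086 has 365 days, so 365 − 257 = 108 days remain in 2086.
Full years 2087–2093: 5 common + 2 leap = 5×365 + 2×366 = 2557 days.
Total: 108 + 2557 + 195 = 2860 days.
2860 mod 7 = 4, so 4 days before Wednesday is Saturday.

Saturday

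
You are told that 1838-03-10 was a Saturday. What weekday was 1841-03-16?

Day-of-year of March 10, 1838: 69.
Day-of-year of March 16, 1841: 75.
1838 has 365 days, so 365 − 69 = 296 days remain in 1838.
Full years: 1839: 365; 1840: 366. Sum = 731.
Total: 296 + 731 + 75 = 1102 days.
1102 mod 7 = 3, so 3 days after Saturday is Tuesday.

Tuesday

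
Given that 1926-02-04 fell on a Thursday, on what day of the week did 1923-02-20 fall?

Count forward from the earlier date (February 20, 1923) to the later (February 4, 1926):
Day-of-year of February 20, 1923: 51.
Day-of-year of February 4, 1926: 35.
1923 has 365 days, so 365 − 51 = 314 days remain in 1923.
Full years: 1924: 366; 1925: 365. Sum = 731.
Total: 314 + 731 + 35 = 1080 days.
1080 mod 7 = 2, so 2 days before Thursday is Tuesday.

Tuesday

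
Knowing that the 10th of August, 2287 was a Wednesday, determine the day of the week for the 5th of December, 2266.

Wednesday

Count forward from the earlier date (December 5, 2266) to the later (August 10, 2287):
From December 5, 2266 to December 5, 2286: 20 years, of which 5 contain a Feb 29 — 15×365 + 5×366 = 7305 days.
December 2286: 31 − 5 = 26 days remain.
Then January (31), February 2287 (28), March (31), April (30), May (31), June (30), July (31): 31 + 28 + 31 + 30 + 31 + 30 + 31 = 212 days.
August 1–10, 2287: 10 days.
Residual: 248 days.
Total: 7553 days.
7553 is a multiple of 7, so the 5th of December, 2266 falls on the same weekday: Wednesday.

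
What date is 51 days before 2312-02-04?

2311-12-15

Count 51 days before February 4, 2312:
Day-of-year of December 15, 2311: 349.
Day-of-year of February 4, 2312: 35.
2311 has 365 days, so 365 − 349 = 16 days remain in 2311.
Total: 16 + 35 = 51 days.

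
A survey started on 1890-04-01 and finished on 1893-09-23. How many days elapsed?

1271

Day-of-year of April 1, 1890: 91.
Day-of-year of September 23, 1893: 266.
1890 has 365 days, so 365 − 91 = 274 days remain in 1890.
Full years: 1891: 365; 1892: 366. Sum = 731.
Total: 274 + 731 + 266 = 1271 days.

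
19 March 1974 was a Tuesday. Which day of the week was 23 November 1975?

Sunday

March 1974: 31 − 19 = 12 days remain.
Then 19 full months totalling 579 days.
November 1–23, 1975: 23 days.
Total: 12 + 579 + 23 = 614 days.
614 mod 7 = 5, so 5 days after Tuesday is Sunday.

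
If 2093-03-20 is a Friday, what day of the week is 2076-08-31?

Monday

Count forward from the earlier date (August 31, 2076) to the later (March 20, 2093):
Day-of-year of August 31, 2076: 244.
Day-of-year of March 20, 2093: 79.
2076 has 366 days, so 366 − 244 = 122 days remain in 2076.
Full years 2077–2092: 12 common + 4 leap = 12×365 + 4×366 = 5844 days.
Total: 122 + 5844 + 79 = 6045 days.
6045 mod 7 = 4, so 4 days before Friday is Monday.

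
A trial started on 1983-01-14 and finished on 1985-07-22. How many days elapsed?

January 14, 1983 → January 14, 1984: 365 days.
January 14, 1984 → January 14, 1985: 366 days (1984 is a leap year).
January 1985: 31 − 14 = 17 days remain.
Then February 1985 (28), March (31), April (30), May (31), June (30): 28 + 31 + 30 + 31 + 30 = 150 days.
July 1–22, 1985: 22 days.
Residual: 189 days.
Total: 920 days.

920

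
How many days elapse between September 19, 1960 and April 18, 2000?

From September 19, 1960 to September 19, 1999: 39 years, of which 9 contain a Feb 29 — 30×365 + 9×366 = 14244 days.
September 1999: 30 − 19 = 11 days remain.
Then October (31), November (30), December (31), January (31), February 2000 (29), March (31): 31 + 30 + 31 + 31 + 29 + 31 = 183 days.
April 1–18, 2000: 18 days.
Residual: 212 days.
Total: 14456 days.

14456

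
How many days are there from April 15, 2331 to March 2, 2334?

Day-of-year of April 15, 2331: 105.
Day-of-year of March 2, 2334: 61.
2331 has 365 days, so 365 − 105 = 260 days remain in 2331.
Full years: 2332: 366; 2333: 365. Sum = 731.
Total: 260 + 731 + 61 = 1052 days.

1052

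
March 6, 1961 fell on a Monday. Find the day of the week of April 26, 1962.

Thursday

March 1961: 31 − 6 = 25 days remain.
Then 12 full months totalling 365 days.
April 1–26, 1962: 26 days.
Total: 25 + 365 + 26 = 416 days.
416 mod 7 = 3, so 3 days after Monday is Thursday.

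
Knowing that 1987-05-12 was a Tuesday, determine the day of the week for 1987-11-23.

May 1987: 31 − 12 = 19 days remain.
Then June (30), July (31), August (31), September (30), October (31): 30 + 31 + 31 + 30 + 31 = 153 days.
November 1–23, 1987: 23 days.
Total: 19 + 153 + 23 = 195 days.
195 mod 7 = 6, so 6 days after Tuesday is Monday.

Monday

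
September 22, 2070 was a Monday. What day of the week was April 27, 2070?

Sunday

Count forward from the earlier date (April 27, 2070) to the later (September 22, 2070):
April 2070: 30 − 27 = 3 days remain.
Then May (31), June (30), July (31), August (31): 31 + 30 + 31 + 31 = 123 days.
September 1–22, 2070: 22 days.
Total: 3 + 123 + 22 = 148 days.
148 mod 7 = 1, so 1 day before Monday is Sunday.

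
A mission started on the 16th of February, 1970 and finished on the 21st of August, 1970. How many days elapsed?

February 1970: 28 − 16 = 12 days remain (1970 is not a leap year, so February has 28 days).
Then March (31), April (30), May (31), June (30), July (31): 31 + 30 + 31 + 30 + 31 = 153 days.
August 1–21, 1970: 21 days.
Total: 12 + 153 + 21 = 186 days.

186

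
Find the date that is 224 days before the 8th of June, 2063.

the 27th of October, 2062

Count 224 days before June 8, 2063:
October 2062: 31 − 27 = 4 days remain.
Then November (30), December (31), January (31), February 2063 (28), March (31), April (30), May (31): 30 + 31 + 31 + 28 + 31 + 30 + 31 = 212 days.
June 1–8, 2063: 8 days.
Residual: 224 days.
Total: 224 days.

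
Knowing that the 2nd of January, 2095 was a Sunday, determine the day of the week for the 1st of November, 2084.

Count forward from the earlier date (November 1, 2084) to the later (January 2, 2095):
From November 1, 2084 to November 1, 2094: 10 years, of which 2 contain a Feb 29 — 8×365 + 2×366 = 3652 days.
November 2094: 30 − 1 = 29 days remain.
Then December (31): 31 days.
January 1–2, 2095: 2 days.
Residual: 62 days.
Total: 3714 days.
3714 mod 7 = 4, so 4 days before Sunday is Wednesday.

Wednesday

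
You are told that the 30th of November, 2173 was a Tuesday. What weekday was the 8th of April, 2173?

Count forward from the earlier date (April 8, 2173) to the later (November 30, 2173):
April 2173: 30 − 8 = 22 days remain.
Then May (31), June (30), July (31), August (31), September (30), October (31): 31 + 30 + 31 + 31 + 30 + 31 = 184 days.
November 1–30, 2173: 30 days.
Total: 22 + 184 + 30 = 236 days.
236 mod 7 = 5, so 5 days before Tuesday is Thursday.

Thursday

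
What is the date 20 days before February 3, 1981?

January 14, 1981

Count 20 days before February 3, 1981:
January 1981: 31 − 14 = 17 days remain.
February 1–3, 1981: 3 days (1981 is not a leap year).
Total: 17 + 3 = 20 days.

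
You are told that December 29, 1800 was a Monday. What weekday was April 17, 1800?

Count forward from the earlier date (April 17, 1800) to the later (December 29, 1800):
April 1800: 30 − 17 = 13 days remain.
Then May (31), June (30), July (31), August (31), September (30), October (31), November (30): 31 + 30 + 31 + 31 + 30 + 31 + 30 = 214 days.
December 1–29, 1800: 29 days.
Total: 13 + 214 + 29 = 256 days.
256 mod 7 = 4, so 4 days before Monday is Thursday.

Thursday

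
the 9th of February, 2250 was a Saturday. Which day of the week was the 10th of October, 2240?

Saturday

Count forward from the earlier date (October 10, 2240) to the later (February 9, 2250):
Day-of-year of October 10, 2240: 284.
Day-of-year of February 9, 2250: 40.
2240 has 366 days, so 366 − 284 = 82 days remain in 2240.
Full years 2241–2249: 7 common + 2 leap = 7×365 + 2×366 = 3287 days.
Total: 82 + 3287 + 40 = 3409 days.
3409 is a multiple of 7, so the 10th of October, 2240 falls on the same weekday: Saturday.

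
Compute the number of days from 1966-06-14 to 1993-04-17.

Day-of-year of June 14, 1966: 165.
Day-of-year of April 17, 1993: 107.
1966 has 365 days, so 365 − 165 = 200 days remain in 1966.
Full years 1967–1992: 19 common + 7 leap = 19×365 + 7×366 = 9497 days.
Total: 200 + 9497 + 107 = 9804 days.

9804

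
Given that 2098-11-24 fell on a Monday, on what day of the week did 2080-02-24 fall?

Count forward from the earlier date (February 24, 2080) to the later (November 24, 2098):
Day-of-year of February 24, 2080: 55.
Day-of-year of November 24, 2098: 328.
2080 has 366 days, so 366 − 55 = 311 days remain in 2080.
Full years 2081–2097: 13 common + 4 leap = 13×365 + 4×366 = 6209 days.
Total: 311 + 6209 + 328 = 6848 days.
6848 mod 7 = 2, so 2 days before Monday is Saturday.

Saturday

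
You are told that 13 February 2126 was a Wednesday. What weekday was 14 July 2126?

Sunday

February 2126: 28 − 13 = 15 days remain (2126 is not a leap year, so February has 28 days).
Then March (31), April (30), May (31), June (30): 31 + 30 + 31 + 30 = 122 days.
July 1–14, 2126: 14 days.
Total: 15 + 122 + 14 = 151 days.
151 mod 7 = 4, so 4 days after Wednesday is Sunday.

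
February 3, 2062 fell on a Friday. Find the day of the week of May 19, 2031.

Count forward from the earlier date (May 19, 2031) to the later (February 3, 2062):
From May 19, 2031 to May 19, 2061: 30 years, of which 8 contain a Feb 29 — 22×365 + 8×366 = 10958 days.
May 2061: 31 − 19 = 12 days remain.
Then June (30), July (31), August (31), September (30), October (31), November (30), December (31), January (31): 30 + 31 + 31 + 30 + 31 + 30 + 31 + 31 = 245 days.
February 1–3, 2062: 3 days (2062 is not a leap year).
Residual: 260 days.
Total: 11218 days.
11218 mod 7 = 4, so 4 days before Friday is Monday.

Monday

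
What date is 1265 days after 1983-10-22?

1987-04-09

Count 1265 days after October 22, 1983:
Day-of-year of October 22, 1983: 295.
Day-of-year of April 9, 1987: 99.
1983 has 365 days, so 365 − 295 = 70 days remain in 1983.
Full years: 1984: 366; 1985: 365; 1986: 365. Sum = 1096.
Total: 70 + 1096 + 99 = 1265 days.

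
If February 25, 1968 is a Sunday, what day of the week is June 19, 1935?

Wednesday

Count forward from the earlier date (June 19, 1935) to the later (February 25, 1968):
Day-of-year of June 19, 1935: 170.
Day-of-year of February 25, 1968: 56.
1935 has 365 days, so 365 − 170 = 195 days remain in 1935.
Full years 1936–1967: 24 common + 8 leap = 24×365 + 8×366 = 11688 days.
Total: 195 + 11688 + 56 = 11939 days.
11939 mod 7 = 4, so 4 days before Sunday is Wednesday.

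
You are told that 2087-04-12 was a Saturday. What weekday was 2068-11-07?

Wednesday

Count forward from the earlier date (November 7, 2068) to the later (April 12, 2087):
From November 7, 2068 to November 7, 2086: 18 years, of which 4 contain a Feb 29 — 14×365 + 4×366 = 6574 days.
November 2086: 30 − 7 = 23 days remain.
Then December (31), January (31), February 2087 (28), March (31): 31 + 31 + 28 + 31 = 121 days.
April 1–12, 2087: 12 days.
Residual: 156 days.
Total: 6730 days.
6730 mod 7 = 3, so 3 days before Saturday is Wednesday.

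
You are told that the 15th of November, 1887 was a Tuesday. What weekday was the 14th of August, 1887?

Count forward from the earlier date (August 14, 1887) to the later (November 15, 1887):
August 1887: 31 − 14 = 17 days remain.
Then September (30), October (31): 30 + 31 = 61 days.
November 1–15, 1887: 15 days.
Total: 17 + 61 + 15 = 93 days.
93 mod 7 = 2, so 2 days before Tuesday is Sunday.

Sunday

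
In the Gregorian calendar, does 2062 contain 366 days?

No

2062 is not a leap year.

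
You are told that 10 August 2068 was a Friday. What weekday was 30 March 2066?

Count forward from the earlier date (March 30, 2066) to the later (August 10, 2068):
Day-of-year of March 30, 2066: 89.
Day-of-year of August 10, 2068: 223.
2066 has 365 days, so 365 − 89 = 276 days remain in 2066.
Full years: 2067: 365. Sum = 365.
Total: 276 + 365 + 223 = 864 days.
864 mod 7 = 3, so 3 days before Friday is Tuesday.

Tuesday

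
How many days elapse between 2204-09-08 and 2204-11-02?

September 2204: 30 − 8 = 22 days remain.
Then October (31): 31 days.
November 1–2, 2204: 2 days.
Total: 22 + 31 + 2 = 55 days.

55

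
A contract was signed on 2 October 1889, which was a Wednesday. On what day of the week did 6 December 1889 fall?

Friday

October 1889: 31 − 2 = 29 days remain.
Then November (30): 30 days.
December 1–6, 1889: 6 days.
Total: 29 + 30 + 6 = 65 days.
65 mod 7 = 2, so 2 days after Wednesday is Friday.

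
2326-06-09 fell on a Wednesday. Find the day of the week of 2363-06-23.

Sunday

Day-of-year of June 9, 2326: 160.
Day-of-year of June 23, 2363: 174.
2326 has 365 days, so 365 − 160 = 205 days remain in 2326.
Full years 2327–2362: 27 common + 9 leap = 27×365 + 9×366 = 13149 days.
Total: 205 + 13149 + 174 = 13528 days.
13528 mod 7 = 4, so 4 days after Wednesday is Sunday.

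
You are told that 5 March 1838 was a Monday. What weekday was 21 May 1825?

Count forward from the earlier date (May 21, 1825) to the later (March 5, 1838):
Day-of-year of May 21, 1825: 141.
Day-of-year of March 5, 1838: 64.
1825 has 365 days, so 365 − 141 = 224 days remain in 1825.
Full years 1826–1837: 9 common + 3 leap = 9×365 + 3×366 = 4383 days.
Total: 224 + 4383 + 64 = 4671 days.
4671 mod 7 = 2, so 2 days before Monday is Saturday.

Saturday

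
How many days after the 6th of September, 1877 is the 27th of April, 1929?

18860

From September 6, 1877 to September 6, 1928: 51 years, of which 12 contain a Feb 29 — 39×365 + 12×366 = 18627 days.
(1900 is not a leap year (divisible by 100 but not 400).)
September 1928: 30 − 6 = 24 days remain.
Then October (31), November (30), December (31), January (31), February 1929 (28), March (31): 31 + 30 + 31 + 31 + 28 + 31 = 182 days.
April 1–27, 1929: 27 days.
Residual: 233 days.
Total: 18860 days.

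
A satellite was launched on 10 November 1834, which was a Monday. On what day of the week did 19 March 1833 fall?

Count forward from the earlier date (March 19, 1833) to the later (November 10, 1834):
March 19, 1833 → March 19, 1834: 365 days.
March 1834: 31 − 19 = 12 days remain.
Then April (30), May (31), June (30), July (31), August (31), September (30), October (31): 30 + 31 + 30 + 31 + 31 + 30 + 31 = 214 days.
November 1–10, 1834: 10 days.
Residual: 236 days.
Total: 601 days.
601 mod 7 = 6, so 6 days before Monday is Tuesday.

Tuesday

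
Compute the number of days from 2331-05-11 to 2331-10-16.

May 2331: 31 − 11 = 20 days remain.
Then June (30), July (31), August (31), September (30): 30 + 31 + 31 + 30 = 122 days.
October 1–16, 2331: 16 days.
Total: 20 + 122 + 16 = 158 days.

158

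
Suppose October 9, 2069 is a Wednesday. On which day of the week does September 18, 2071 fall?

Friday

October 2069: 31 − 9 = 22 days remain.
Then 22 full months totalling 669 days.
September 1–18, 2071: 18 days.
Total: 22 + 669 + 18 = 709 days.
709 mod 7 = 2, so 2 days after Wednesday is Friday.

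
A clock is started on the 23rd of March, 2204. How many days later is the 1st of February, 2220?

Day-of-year of March 23, 2204: 83.
Day-of-year of February 1, 2220: 32.
2204 has 366 days, so 366 − 83 = 283 days remain in 2204.
Full years 2205–2219: 12 common + 3 leap = 12×365 + 3×366 = 5478 days.
Total: 283 + 5478 + 32 = 5793 days.

5793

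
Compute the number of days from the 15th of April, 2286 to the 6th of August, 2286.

113

April 2286: 30 − 15 = 15 days remain.
Then May (31), June (30), July (31): 31 + 30 + 31 = 92 days.
August 1–6, 2286: 6 days.
Total: 15 + 92 + 6 = 113 days.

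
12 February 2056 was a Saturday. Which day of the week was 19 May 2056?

Friday

February 2056: 29 − 12 = 17 days remain (2056 is a leap year, so February has 29 days).
Then March (31), April (30): 31 + 30 = 61 days.
May 1–19, 2056: 19 days.
Total: 17 + 61 + 19 = 97 days.
97 mod 7 = 6, so 6 days after Saturday is Friday.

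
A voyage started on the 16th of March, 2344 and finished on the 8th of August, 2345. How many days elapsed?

Day-of-year of March 16, 2344: 76.
Day-of-year of August 8, 2345: 220.
2344 has 366 days, so 366 − 76 = 290 days remain in 2344.
Total: 290 + 220 = 510 days.

510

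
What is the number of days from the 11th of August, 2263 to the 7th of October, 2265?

788

August 2263: 31 − 11 = 20 days remain.
Then 25 full months totalling 761 days.
October 1–7, 2265: 7 days.
Total: 20 + 761 + 7 = 788 days.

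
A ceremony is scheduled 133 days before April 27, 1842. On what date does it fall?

December 15, 1841

Count 133 days before April 27, 1842:
Day-of-year of December 15, 1841: 349.
Day-of-year of April 27, 1842: 117.
1841 has 365 days, so 365 − 349 = 16 days remain in 1841.
Total: 16 + 117 = 133 days.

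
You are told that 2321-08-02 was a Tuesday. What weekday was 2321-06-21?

Count forward from the earlier date (June 21, 2321) to the later (August 2, 2321):
June 2321: 30 − 21 = 9 days remain.
Then July (31): 31 days.
August 1–2, 2321: 2 days.
Total: 9 + 31 + 2 = 42 days.
42 is a multiple of 7, so 2321-06-21 falls on the same weekday: Tuesday.

Tuesday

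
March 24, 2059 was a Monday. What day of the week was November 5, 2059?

March 2059: 31 − 24 = 7 days remain.
Then April (30), May (31), June (30), July (31), August (31), September (30), October (31): 30 + 31 + 30 + 31 + 31 + 30 + 31 = 214 days.
November 1–5, 2059: 5 days.
Total: 7 + 214 + 5 = 226 days.
226 mod 7 = 2, so 2 days after Monday is Wednesday.

Wednesday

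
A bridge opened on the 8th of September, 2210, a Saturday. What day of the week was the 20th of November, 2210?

September 2210: 30 − 8 = 22 days remain.
Then October (31): 31 days.
November 1–20, 2210: 20 days.
Total: 22 + 31 + 20 = 73 days.
73 mod 7 = 3, so 3 days after Saturday is Tuesday.

Tuesday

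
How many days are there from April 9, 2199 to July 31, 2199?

April 2199: 30 − 9 = 21 days remain.
Then May (31), June (30): 31 + 30 = 61 days.
July 1–31, 2199: 31 days.
Total: 21 + 61 + 31 = 113 days.

113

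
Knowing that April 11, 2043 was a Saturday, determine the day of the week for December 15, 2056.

Friday

Day-of-year of April 11, 2043: 101.
Day-of-year of December 15, 2056: 350.
2043 has 365 days, so 365 − 101 = 264 days remain in 2043.
Full years 2044–2055: 9 common + 3 leap = 9×365 + 3×366 = 4383 days.
Total: 264 + 4383 + 350 = 4997 days.
4997 mod 7 = 6, so 6 days after Saturday is Friday.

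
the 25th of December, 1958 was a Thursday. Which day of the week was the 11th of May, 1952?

Sunday

Count forward from the earlier date (May 11, 1952) to the later (December 25, 1958):
Day-of-year of May 11, 1952: 132.
Day-of-year of December 25, 1958: 359.
1952 has 366 days, so 366 − 132 = 234 days remain in 1952.
Full years: 1953: 365; 1954: 365; 1955: 365; 1956: 366; 1957: 365. Sum = 1826.
Total: 234 + 1826 + 359 = 2419 days.
2419 mod 7 = 4, so 4 days before Thursday is Sunday.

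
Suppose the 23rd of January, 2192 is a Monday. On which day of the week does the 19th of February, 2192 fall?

Sunday

January 2192: 31 − 23 = 8 days remain.
February 1–19, 2192: 19 days (2192 is a leap year).
Total: 8 + 19 = 27 days.
27 mod 7 = 6, so 6 days after Monday is Sunday.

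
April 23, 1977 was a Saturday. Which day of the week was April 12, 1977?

Count forward from the earlier date (April 12, 1977) to the later (April 23, 1977):
Within April 1977: 23 − 12 = 11 days.
11 mod 7 = 4, so 4 days before Saturday is Tuesday.

Tuesday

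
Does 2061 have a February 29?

No

2061 is not a leap year.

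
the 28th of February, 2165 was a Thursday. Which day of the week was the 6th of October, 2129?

Thursday

Count forward from the earlier date (October 6, 2129) to the later (February 28, 2165):
From October 6, 2129 to October 6, 2164: 35 years, of which 9 contain a Feb 29 — 26×365 + 9×366 = 12784 days.
October 2164: 31 − 6 = 25 days remain.
Then November (30), December (31), January (31): 30 + 31 + 31 = 92 days.
February 1–28, 2165: 28 days (2165 is not a leap year).
Residual: 145 days.
Total: 12929 days.
12929 is a multiple of 7, so the 6th of October, 2129 falls on the same weekday: Thursday.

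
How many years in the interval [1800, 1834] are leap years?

8

Years divisible by 4 in [1800, 1834]: 1800, 1804, 1808, 1812, 1816, 1820, 1824, 1828, 1832.
Of these, 1800 is divisible by 100 but not 400, so not leap.
Leap years: 9 − 1 = 8.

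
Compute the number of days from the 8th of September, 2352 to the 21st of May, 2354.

Day-of-year of September 8, 2352: 252.
Day-of-year of May 21, 2354: 141.
2352 has 366 days, so 366 − 252 = 114 days remain in 2352.
Full years: 2353: 365. Sum = 365.
Total: 114 + 365 + 141 = 620 days.

620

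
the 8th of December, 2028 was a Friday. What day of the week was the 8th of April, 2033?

December 8, 2028 → December 8, 2029: 365 days.
December 8, 2029 → December 8, 2030: 365 days.
December 8, 2030 → December 8, 2031: 365 days.
December 8, 2031 → December 8, 2032: 366 days (2032 is a leap year).
December 2032: 31 − 8 = 23 days remain.
Then January (31), February 2033 (28), March (31): 31 + 28 + 31 = 90 days.
April 1–8, 2033: 8 days.
Residual: 121 days.
Total: 1582 days.
1582 is a multiple of 7, so the 8th of April, 2033 falls on the same weekday: Friday.

Friday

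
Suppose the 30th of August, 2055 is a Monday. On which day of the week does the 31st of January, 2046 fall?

Count forward from the earlier date (January 31, 2046) to the later (August 30, 2055):
From January 31, 2046 to January 31, 2055: 9 years, of which 2 contain a Feb 29 — 7×365 + 2×366 = 3287 days.
January 2055: 31 − 31 = 0 days remain.
Then February 2055 (28), March (31), April (30), May (31), June (30), July (31): 28 + 31 + 30 + 31 + 30 + 31 = 181 days.
August 1–30, 2055: 30 days.
Residual: 211 days.
Total: 3498 days.
3498 mod 7 = 5, so 5 days before Monday is Wednesday.

Wednesday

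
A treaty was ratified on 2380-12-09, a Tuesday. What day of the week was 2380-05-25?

Count forward from the earlier date (May 25, 2380) to the later (December 9, 2380):
May 2380: 31 − 25 = 6 days remain.
Then June (30), July (31), August (31), September (30), October (31), November (30): 30 + 31 + 31 + 30 + 31 + 30 = 183 days.
December 1–9, 2380: 9 days.
Total: 6 + 183 + 9 = 198 days.
198 mod 7 = 2, so 2 days before Tuesday is Sunday.

Sunday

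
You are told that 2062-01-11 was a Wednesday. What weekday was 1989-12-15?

Friday

Count forward from the earlier date (December 15, 1989) to the later (January 11, 2062):
From December 15, 1989 to December 15, 2061: 72 years, of which 18 contain a Feb 29 — 54×365 + 18×366 = 26298 days.
(2000 is a leap year (divisible by 400).)
December 2061: 31 − 15 = 16 days remain.
January 1–11, 2062: 11 days.
Residual: 27 days.
Total: 26325 days.
26325 mod 7 = 5, so 5 days before Wednesday is Friday.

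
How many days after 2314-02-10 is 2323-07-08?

From February 10, 2314 to February 10, 2323: 9 years, of which 2 contain a Feb 29 — 7×365 + 2×366 = 3287 days.
February 2323: 28 − 10 = 18 days remain (2323 is not a leap year, so February has 28 days).
Then March (31), April (30), May (31), June (30): 31 + 30 + 31 + 30 = 122 days.
July 1–8, 2323: 8 days.
Residual: 148 days.
Total: 3435 days.

3435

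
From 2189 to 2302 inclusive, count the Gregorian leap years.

Years divisible by 4: 2192, 2196, …, 2300 — 28 in all.
Of these, 2200, 2300 are divisible by 100 but not 400, so not leap.
Leap years: 28 − 2 = 26.

26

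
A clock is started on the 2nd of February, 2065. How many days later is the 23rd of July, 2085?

7476

From February 2, 2065 to February 2, 2085: 20 years, of which 5 contain a Feb 29 — 15×365 + 5×366 = 7305 days.
February 2085: 28 − 2 = 26 days remain (2085 is not a leap year, so February has 28 days).
Then March (31), April (30), May (31), June (30): 31 + 30 + 31 + 30 = 122 days.
July 1–23, 2085: 23 days.
Residual: 171 days.
Total: 7476 days.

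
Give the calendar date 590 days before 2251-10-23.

2250-03-12

Count 590 days before October 23, 2251:
March 2250: 31 − 12 = 19 days remain.
Then 18 full months totalling 548 days.
October 1–23, 2251: 23 days.
Total: 19 + 548 + 23 = 590 days.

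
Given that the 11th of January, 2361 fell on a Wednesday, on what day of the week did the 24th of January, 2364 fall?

Friday

January 11, 2361 → January 11, 2362: 365 days.
January 11, 2362 → January 11, 2363: 365 days.
January 11, 2363 → January 11, 2364: 365 days.
Within January 2364: 24 − 11 = 13 days.
Total: 1108 days.
1108 mod 7 = 2, so 2 days after Wednesday is Friday.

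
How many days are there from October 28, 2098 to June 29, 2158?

21793

Day-of-year of October 28, 2098: 301.
Day-of-year of June 29, 2158: 180.
2098 has 365 days, so 365 − 301 = 64 days remain in 2098.
Full years 2099–2157: 45 common + 14 leap = 45×365 + 14×366 = 21549 days.
Total: 64 + 21549 + 180 = 21793 days.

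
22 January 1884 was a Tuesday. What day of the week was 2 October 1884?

Thursday

January 1884: 31 − 22 = 9 days remain.
Then February 1884 (29), March (31), April (30), May (31), June (30), July (31), August (31), September (30): 29 + 31 + 30 + 31 + 30 + 31 + 31 + 30 = 243 days.
October 1–2, 1884: 2 days.
Total: 9 + 243 + 2 = 254 days.
254 mod 7 = 2, so 2 days after Tuesday is Thursday.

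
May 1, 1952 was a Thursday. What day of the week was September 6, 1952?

May 1952: 31 − 1 = 30 days remain.
Then June (30), July (31), August (31): 30 + 31 + 31 = 92 days.
September 1–6, 1952: 6 days.
Total: 30 + 92 + 6 = 128 days.
128 mod 7 = 2, so 2 days after Thursday is Saturday.

Saturday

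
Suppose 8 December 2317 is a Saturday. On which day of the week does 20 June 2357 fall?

From December 8, 2317 to December 8, 2356: 39 years, of which 10 contain a Feb 29 — 29×365 + 10×366 = 14245 days.
December 2356: 31 − 8 = 23 days remain.
Then January (31), February 2357 (28), March (31), April (30), May (31): 31 + 28 + 31 + 30 + 31 = 151 days.
June 1–20, 2357: 20 days.
Residual: 194 days.
Total: 14439 days.
14439 mod 7 = 5, so 5 days after Saturday is Thursday.

Thursday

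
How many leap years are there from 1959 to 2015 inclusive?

Years divisible by 4: 1960, 1964, …, 2012 — 14 in all.
2000 is divisible by 400, so still leap.
No century exceptions apply. Count: 14.

14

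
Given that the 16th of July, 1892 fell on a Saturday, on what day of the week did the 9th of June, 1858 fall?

Wednesday

Count forward from the earlier date (June 9, 1858) to the later (July 16, 1892):
From June 9, 1858 to June 9, 1892: 34 years, of which 9 contain a Feb 29 — 25×365 + 9×366 = 12419 days.
June 1892: 30 − 9 = 21 days remain.
July 1–16, 1892: 16 days.
Residual: 37 days.
Total: 12456 days.
12456 mod 7 = 3, so 3 days before Saturday is Wednesday.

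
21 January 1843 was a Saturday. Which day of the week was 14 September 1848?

Thursday

Day-of-year of January 21, 1843: 21.
Day-of-year of September 14, 1848: 258.
1843 has 365 days, so 365 − 21 = 344 days remain in 1843.
Full years: 1844: 366; 1845: 365; 1846: 365; 1847: 365. Sum = 1461.
Total: 344 + 1461 + 258 = 2063 days.
2063 mod 7 = 5, so 5 days after Saturday is Thursday.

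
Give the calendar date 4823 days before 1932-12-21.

1919-10-08

Count 4823 days before December 21, 1932:
Day-of-year of October 8, 1919: 281.
Day-of-year of December 21, 1932: 356.
1919 has 365 days, so 365 − 281 = 84 days remain in 1919.
Full years 1920–1931: 9 common + 3 leap = 9×365 + 3×366 = 4383 days.
Total: 84 + 4383 + 356 = 4823 days.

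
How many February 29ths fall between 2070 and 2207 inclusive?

Years divisible by 4: 2072, 2076, …, 2204 — 34 in all.
Of these, 2100, 2200 are divisible by 100 but not 400, so not leap.
Leap years: 34 − 2 = 32.

32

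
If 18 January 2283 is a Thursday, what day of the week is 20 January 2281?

Thursday

Count forward from the earlier date (January 20, 2281) to the later (January 18, 2283):
January 2281: 31 − 20 = 11 days remain.
Then 23 full months totalling 699 days.
January 1–18, 2283: 18 days.
Total: 11 + 699 + 18 = 728 days.
728 is a multiple of 7, so 20 January 2281 falls on the same weekday: Thursday.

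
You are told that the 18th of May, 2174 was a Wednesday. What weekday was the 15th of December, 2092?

Count forward from the earlier date (December 15, 2092) to the later (May 18, 2174):
Day-of-year of December 15, 2092: 350.
Day-of-year of May 18, 2174: 138.
2092 has 366 days, so 366 − 350 = 16 days remain in 2092.
Full years 2093–2173: 62 common + 19 leap = 62×365 + 19×366 = 29584 days.
Total: 16 + 29584 + 138 = 29738 days.
29738 mod 7 = 2, so 2 days before Wednesday is Monday.

Monday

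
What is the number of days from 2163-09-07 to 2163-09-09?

Within September 2163: 9 − 7 = 2 days.

2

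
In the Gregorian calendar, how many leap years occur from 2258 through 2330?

17

Years divisible by 4: 2260, 2264, …, 2328 — 18 in all.
Of these, 2300 is divisible by 100 but not 400, so not leap.
Leap years: 18 − 1 = 17.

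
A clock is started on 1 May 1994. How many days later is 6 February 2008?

Day-of-year of May 1, 1994: 121.
Day-of-year of February 6, 2008: 37.
1994 has 365 days, so 365 − 121 = 244 days remain in 1994.
Full years 1995–2007: 10 common + 3 leap = 10×365 + 3×366 = 4748 days.
Total: 244 + 4748 + 37 = 5029 days.

5029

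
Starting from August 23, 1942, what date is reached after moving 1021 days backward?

November 6, 1939

Count 1021 days before August 23, 1942:
Day-of-year of November 6, 1939: 310.
Day-of-year of August 23, 1942: 235.
1939 has 365 days, so 365 − 310 = 55 days remain in 1939.
Full years: 1940: 366; 1941: 365. Sum = 731.
Total: 55 + 731 + 235 = 1021 days.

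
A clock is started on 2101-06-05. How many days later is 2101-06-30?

25

Within June 2101: 30 − 5 = 25 days.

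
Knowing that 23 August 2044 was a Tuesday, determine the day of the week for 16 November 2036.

Count forward from the earlier date (November 16, 2036) to the later (August 23, 2044):
Day-of-year of November 16, 2036: 321.
Day-of-year of August 23, 2044: 236.
2036 has 366 days, so 366 − 321 = 45 days remain in 2036.
Full years 2037–2043: 6 common + 1 leap = 6×365 + 1×366 = 2556 days.
Total: 45 + 2556 + 236 = 2837 days.
2837 mod 7 = 2, so 2 days before Tuesday is Sunday.

Sunday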